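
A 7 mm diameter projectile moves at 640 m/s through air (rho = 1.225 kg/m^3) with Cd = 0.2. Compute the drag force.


A = pi*(d/2)^2 = pi*(7/2000)^2 = 3.84845e-05 m^2
Fd = 0.5*Cd*rho*A*v^2 = 0.5*0.2*1.225*3.84845e-05*640^2 = 1.931 N

1.931 N


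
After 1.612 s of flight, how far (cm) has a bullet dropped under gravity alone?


drop = 0.5*g*t^2 = 0.5*9.81*1.612^2 = 12.7459 m ≈ 1275 cm

1275 cm


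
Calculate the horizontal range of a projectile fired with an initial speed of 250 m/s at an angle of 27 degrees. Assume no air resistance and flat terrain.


R = v0^2 * sin(2*theta) / g = 250^2 * sin(2*27°) / 9.81 = 5154 m

5154 m


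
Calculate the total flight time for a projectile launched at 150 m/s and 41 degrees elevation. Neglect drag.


T = 2*v0*sin(theta)/g = 2*150*sin(41°)/9.81 = 20.06 s

20.06 s


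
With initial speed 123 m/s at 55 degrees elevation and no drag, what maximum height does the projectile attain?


H = (v0*sin(theta))^2 / (2g) = (123*sin(55°))^2 / (2*9.81) = 517.4 m

517.4 m


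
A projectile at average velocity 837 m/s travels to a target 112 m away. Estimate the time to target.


t = d/v = 112/837 = 0.1338 s

0.1338 s


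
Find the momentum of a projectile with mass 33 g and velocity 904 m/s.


p = m*v = 0.033*904 = 29.83 kg·m/s

29.83 kg·m/s


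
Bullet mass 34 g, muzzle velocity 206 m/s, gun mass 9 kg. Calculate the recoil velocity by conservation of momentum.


v_recoil = m_p * v_p / m_gun = 0.034 * 206 / 9 = 0.7782 m/s

0.7782 m/s


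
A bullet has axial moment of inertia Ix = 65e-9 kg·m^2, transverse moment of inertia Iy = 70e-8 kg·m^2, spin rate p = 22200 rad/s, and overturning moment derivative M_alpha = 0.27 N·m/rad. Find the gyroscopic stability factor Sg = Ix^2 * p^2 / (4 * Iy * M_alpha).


Sg = Ix^2 * p^2 / (4 * Iy * M_alpha) = (65e-9)^2 * 22200^2 / (4 * 70e-8 * 0.27) = 2.754

2.754


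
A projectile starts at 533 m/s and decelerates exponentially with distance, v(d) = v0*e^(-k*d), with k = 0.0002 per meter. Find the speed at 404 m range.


v = v0*exp(-k*d) = 533*exp(-0.0002*404) = 491.6 m/s

491.6 m/s


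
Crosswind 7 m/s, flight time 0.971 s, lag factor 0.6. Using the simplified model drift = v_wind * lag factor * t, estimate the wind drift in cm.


drift = v_wind * lag * t = 7 * 0.6 * 0.971 = 4.0782 m ≈ 407.8 cm

407.8 cm


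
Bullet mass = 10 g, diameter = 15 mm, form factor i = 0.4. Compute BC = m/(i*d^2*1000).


BC = m/(i*d^2*1000) = 10/(0.4 * 15^2 * 1000) = 0.0001111

0.0001111


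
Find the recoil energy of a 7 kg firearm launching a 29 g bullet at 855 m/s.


v_r = m_p*v_p/m_gun = 0.029*855/7 = 3.54214 m/s, E_r = 0.5*m_gun*v_r^2 = 0.5*7*3.54214^2 = 43.91 J

43.91 J


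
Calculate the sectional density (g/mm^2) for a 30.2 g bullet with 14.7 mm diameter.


SD = m/d^2 = 30.2/14.7^2 = 0.1398 g/mm^2

0.1398 g/mm^2


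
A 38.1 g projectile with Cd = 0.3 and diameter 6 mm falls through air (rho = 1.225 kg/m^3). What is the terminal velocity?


A = pi*(d/2)^2 = pi*(6/2000)^2 = 2.82743e-05 m^2
vt = sqrt(2mg/(Cd*rho*A)) = sqrt(2*0.0381*9.81/(0.3 * 1.225 * 2.82743e-05)) = 268.2 m/s

268.2 m/s


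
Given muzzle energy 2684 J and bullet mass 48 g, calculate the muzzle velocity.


v = sqrt(2*E/m) = sqrt(2*2684/0.048) = 334.4 m/s

334.4 m/s


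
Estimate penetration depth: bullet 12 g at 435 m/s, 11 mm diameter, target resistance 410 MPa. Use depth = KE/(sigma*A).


A = pi*(d/2)^2 = pi*(11/2)^2 = 95.0332 mm^2
E = 0.5*m*v^2 = 0.5*0.012*435^2 = 1135.35 J
depth = E/(sigma*A) = 1135.35 J / (410 MPa * 95.0332 mm^2) = 1135.35/(410 * 95.0332) m = 0.0291387 m ≈ 29.14 mm

29.14 mm


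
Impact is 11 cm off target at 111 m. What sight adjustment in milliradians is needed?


1 mrad subtends 1 cm per 10 m of range, so adj = error_cm / (dist_m / 10) = 11 / (111/10) = 0.991 mrad

0.991 mrad


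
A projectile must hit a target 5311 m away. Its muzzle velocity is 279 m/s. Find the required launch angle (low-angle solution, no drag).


sin(2*theta) = R*g/v0^2 = 5311*9.81/279^2 = 0.669325, theta = arcsin(0.669325)/2 = 21.01°

21.01 degrees


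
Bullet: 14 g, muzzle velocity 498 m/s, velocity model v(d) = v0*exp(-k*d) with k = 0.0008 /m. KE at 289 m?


v = v0*exp(-k*d) = 498*exp(-0.0008*289) = 395.203 m/s
E = 0.5*m*v^2 = 0.5*0.014*395.203^2 = 1093 J

1093 J


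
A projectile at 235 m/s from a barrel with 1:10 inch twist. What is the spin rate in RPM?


twist_m = 10*0.0254 = 0.254 m
spin = v/twist = 235/0.254 = 925.1969 rev/s
RPM = spin*60 = 925.1969*60 ≈ 55512 RPM

55512 RPM


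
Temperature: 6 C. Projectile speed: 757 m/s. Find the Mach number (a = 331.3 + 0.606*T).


a = 331.3 + 0.606*(6) = 334.936 m/s
M = v/a = 757/334.936 = 2.26

2.26


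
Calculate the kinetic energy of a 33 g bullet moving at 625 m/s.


E = 0.5*m*v^2 = 0.5*0.033*625^2 = 6445 J

6445 J


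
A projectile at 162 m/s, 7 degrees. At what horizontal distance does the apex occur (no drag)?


R = v0^2*sin(2*theta)/g = 162^2*sin(2*7°)/9.81 = 647.197 m
apex_dist = R/2 = 647.197/2 = 323.6 m

323.6 m


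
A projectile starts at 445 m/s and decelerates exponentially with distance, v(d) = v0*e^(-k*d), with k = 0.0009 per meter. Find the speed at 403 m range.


v = v0*exp(-k*d) = 445*exp(-0.0009*403) = 309.6 m/s

309.6 m/s


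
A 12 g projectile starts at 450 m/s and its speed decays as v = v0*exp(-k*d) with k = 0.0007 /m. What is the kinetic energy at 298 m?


v = v0*exp(-k*d) = 450*exp(-0.0007*298) = 365.274 m/s
E = 0.5*m*v^2 = 0.5*0.012*365.274^2 = 800.6 J

800.6 J


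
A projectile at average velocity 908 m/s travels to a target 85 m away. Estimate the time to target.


t = d/v = 85/908 = 0.09361 s

0.09361 s


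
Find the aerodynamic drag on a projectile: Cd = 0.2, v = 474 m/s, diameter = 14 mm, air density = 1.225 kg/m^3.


A = pi*(d/2)^2 = pi*(14/2000)^2 = 1.53938e-04 m^2
Fd = 0.5*Cd*rho*A*v^2 = 0.5*0.2*1.225*1.53938e-04*474^2 = 4.237 N

4.237 N


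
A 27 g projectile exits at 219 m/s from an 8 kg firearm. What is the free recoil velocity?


v_recoil = m_p * v_p / m_gun = 0.027 * 219 / 8 = 0.7391 m/s

0.7391 m/s


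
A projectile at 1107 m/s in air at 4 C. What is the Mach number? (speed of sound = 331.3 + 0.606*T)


a = 331.3 + 0.606*(4) = 333.724 m/s
M = v/a = 1107/333.724 = 3.317

3.317


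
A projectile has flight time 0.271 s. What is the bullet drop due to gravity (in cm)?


drop = 0.5*g*t^2 = 0.5*9.81*0.271^2 = 0.360228 m ≈ 36.02 cm

36.02 cm


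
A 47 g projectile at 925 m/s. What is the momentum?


p = m*v = 0.047*925 = 43.48 kg·m/s

43.48 kg·m/s


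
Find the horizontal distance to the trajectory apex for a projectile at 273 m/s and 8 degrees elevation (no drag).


R = v0^2*sin(2*theta)/g = 273^2*sin(2*8°)/9.81 = 2094.09 m
apex_dist = R/2 = 2094.09/2 = 1047 m

1047 m


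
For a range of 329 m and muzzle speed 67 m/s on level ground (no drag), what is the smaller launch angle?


sin(2*theta) = R*g/v0^2 = 329*9.81/67^2 = 0.718978, theta = arcsin(0.718978)/2 = 22.99°

22.99 degrees


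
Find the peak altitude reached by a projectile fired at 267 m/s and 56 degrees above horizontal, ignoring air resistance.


H = (v0*sin(theta))^2 / (2g) = (267*sin(56°))^2 / (2*9.81) = 2497 m

2497 m


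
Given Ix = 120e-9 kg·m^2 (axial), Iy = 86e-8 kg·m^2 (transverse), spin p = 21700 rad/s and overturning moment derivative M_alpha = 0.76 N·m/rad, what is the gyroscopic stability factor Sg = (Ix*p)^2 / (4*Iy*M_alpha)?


Sg = Ix^2 * p^2 / (4 * Iy * M_alpha) = (120e-9)^2 * 21700^2 / (4 * 86e-8 * 0.76) = 2.594

2.594


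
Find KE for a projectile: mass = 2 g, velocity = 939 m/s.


E = 0.5*m*v^2 = 0.5*0.002*939^2 = 881.7 J

881.7 J


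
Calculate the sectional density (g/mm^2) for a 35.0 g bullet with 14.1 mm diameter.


SD = m/d^2 = 35.0/14.1^2 = 0.176 g/mm^2

0.176 g/mm^2


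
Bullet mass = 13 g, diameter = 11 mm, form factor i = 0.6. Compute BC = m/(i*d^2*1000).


BC = m/(i*d^2*1000) = 13/(0.6 * 11^2 * 1000) = 0.0001791

0.0001791


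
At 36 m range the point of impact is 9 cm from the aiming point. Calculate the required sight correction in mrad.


1 mrad subtends 1 cm per 10 m of range, so adj = error_cm / (dist_m / 10) = 9 / (36/10) = 2.5 mrad

2.5 mrad


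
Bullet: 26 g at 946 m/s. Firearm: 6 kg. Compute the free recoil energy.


v_r = m_p*v_p/m_gun = 0.026*946/6 = 4.09933 m/s, E_r = 0.5*m_gun*v_r^2 = 0.5*6*4.09933^2 = 50.41 J

50.41 J


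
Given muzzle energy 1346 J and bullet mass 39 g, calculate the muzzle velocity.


v = sqrt(2*E/m) = sqrt(2*1346/0.039) = 262.7 m/s

262.7 m/s


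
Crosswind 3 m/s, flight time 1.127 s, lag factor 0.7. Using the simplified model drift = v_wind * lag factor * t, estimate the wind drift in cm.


drift = v_wind * lag * t = 3 * 0.7 * 1.127 = 2.3667 m ≈ 236.7 cm

236.7 cm


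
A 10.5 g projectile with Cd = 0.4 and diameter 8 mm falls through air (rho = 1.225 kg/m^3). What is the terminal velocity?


A = pi*(d/2)^2 = pi*(8/2000)^2 = 5.02655e-05 m^2
vt = sqrt(2mg/(Cd*rho*A)) = sqrt(2*0.0105*9.81/(0.4 * 1.225 * 5.02655e-05)) = 91.46 m/s

91.46 m/s


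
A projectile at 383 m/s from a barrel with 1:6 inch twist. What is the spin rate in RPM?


twist_m = 6*0.0254 = 0.1524 m
spin = v/twist = 383/0.1524 = 2513.123 rev/s
RPM = spin*60 = 2513.123*60 ≈ 150787 RPM

150787 RPM


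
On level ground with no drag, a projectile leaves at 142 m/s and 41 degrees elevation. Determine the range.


R = v0^2 * sin(2*theta) / g = 142^2 * sin(2*41°) / 9.81 = 2035 m

2035 m


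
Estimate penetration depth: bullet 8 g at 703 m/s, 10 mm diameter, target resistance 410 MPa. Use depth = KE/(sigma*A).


A = pi*(d/2)^2 = pi*(10/2)^2 = 78.5398 mm^2
E = 0.5*m*v^2 = 0.5*0.008*703^2 = 1976.84 J
depth = E/(sigma*A) = 1976.84 J / (410 MPa * 78.5398 mm^2) = 1976.84/(410 * 78.5398) m = 0.0613899 m ≈ 61.39 mm

61.39 mm


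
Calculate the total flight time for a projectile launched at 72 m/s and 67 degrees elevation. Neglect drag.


T = 2*v0*sin(theta)/g = 2*72*sin(67°)/9.81 = 13.51 s

13.51 s


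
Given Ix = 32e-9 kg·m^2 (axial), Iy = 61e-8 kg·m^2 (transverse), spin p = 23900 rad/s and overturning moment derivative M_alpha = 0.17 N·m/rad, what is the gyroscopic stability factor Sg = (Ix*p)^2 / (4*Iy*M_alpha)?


Sg = Ix^2 * p^2 / (4 * Iy * M_alpha) = (32e-9)^2 * 23900^2 / (4 * 61e-8 * 0.17) = 1.41

1.41


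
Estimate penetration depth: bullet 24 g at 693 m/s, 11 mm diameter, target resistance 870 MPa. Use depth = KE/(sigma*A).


A = pi*(d/2)^2 = pi*(11/2)^2 = 95.0332 mm^2
E = 0.5*m*v^2 = 0.5*0.024*693^2 = 5762.99 J
depth = E/(sigma*A) = 5762.99 J / (870 MPa * 95.0332 mm^2) = 5762.99/(870 * 95.0332) m = 0.0697033 m ≈ 69.7 mm

69.7 mm


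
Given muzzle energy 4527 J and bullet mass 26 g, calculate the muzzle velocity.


v = sqrt(2*E/m) = sqrt(2*4527/0.026) = 590.1 m/s

590.1 m/s


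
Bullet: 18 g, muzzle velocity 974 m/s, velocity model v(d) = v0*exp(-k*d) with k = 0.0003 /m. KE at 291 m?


v = v0*exp(-k*d) = 974*exp(-0.0003*291) = 892.576 m/s
E = 0.5*m*v^2 = 0.5*0.018*892.576^2 = 7170 J

7170 J


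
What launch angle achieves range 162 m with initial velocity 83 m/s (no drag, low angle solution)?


sin(2*theta) = R*g/v0^2 = 162*9.81/83^2 = 0.23069, theta = arcsin(0.23069)/2 = 6.669°

6.669 degrees


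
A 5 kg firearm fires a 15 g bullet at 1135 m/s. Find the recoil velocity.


v_recoil = m_p * v_p / m_gun = 0.015 * 1135 / 5 = 3.405 m/s

3.405 m/s


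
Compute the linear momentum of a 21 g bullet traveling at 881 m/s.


p = m*v = 0.021*881 = 18.5 kg·m/s

18.5 kg·m/s


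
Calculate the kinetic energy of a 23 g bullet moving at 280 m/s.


E = 0.5*m*v^2 = 0.5*0.023*280^2 = 901.6 J

901.6 J


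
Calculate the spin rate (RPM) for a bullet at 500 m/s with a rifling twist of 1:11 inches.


twist_m = 11*0.0254 = 0.2794 m
spin = v/twist = 500/0.2794 = 1789.549 rev/s
RPM = spin*60 = 1789.549*60 ≈ 107373 RPM

107373 RPM


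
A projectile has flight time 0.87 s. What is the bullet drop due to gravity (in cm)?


drop = 0.5*g*t^2 = 0.5*9.81*0.87^2 = 3.71259 m ≈ 371.3 cm

371.3 cm


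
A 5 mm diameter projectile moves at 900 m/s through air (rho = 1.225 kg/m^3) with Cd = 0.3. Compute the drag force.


A = pi*(d/2)^2 = pi*(5/2000)^2 = 1.96350e-05 m^2
Fd = 0.5*Cd*rho*A*v^2 = 0.5*0.3*1.225*1.96350e-05*900^2 = 2.922 N

2.922 N


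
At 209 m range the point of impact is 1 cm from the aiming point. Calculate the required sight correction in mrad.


1 mrad subtends 1 cm per 10 m of range, so adj = error_cm / (dist_m / 10) = 1 / (209/10) = 0.04785 mrad

0.04785 mrad


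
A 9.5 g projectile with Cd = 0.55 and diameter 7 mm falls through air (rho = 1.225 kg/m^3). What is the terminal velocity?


A = pi*(d/2)^2 = pi*(7/2000)^2 = 3.84845e-05 m^2
vt = sqrt(2mg/(Cd*rho*A)) = sqrt(2*0.0095*9.81/(0.55 * 1.225 * 3.84845e-05)) = 84.78 m/s

84.78 m/s


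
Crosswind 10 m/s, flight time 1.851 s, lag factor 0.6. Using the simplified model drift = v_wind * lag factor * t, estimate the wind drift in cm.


drift = v_wind * lag * t = 10 * 0.6 * 1.851 = 11.106 m ≈ 1111 cm

1111 cm


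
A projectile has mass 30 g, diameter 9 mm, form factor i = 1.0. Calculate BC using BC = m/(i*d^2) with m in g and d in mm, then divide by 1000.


BC = m/(i*d^2*1000) = 30/(1.0 * 9^2 * 1000) = 0.0003704

0.0003704


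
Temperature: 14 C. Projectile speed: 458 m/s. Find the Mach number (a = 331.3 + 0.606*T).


a = 331.3 + 0.606*(14) = 339.784 m/s
M = v/a = 458/339.784 = 1.348

1.348


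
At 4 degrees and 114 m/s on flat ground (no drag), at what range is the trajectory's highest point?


R = v0^2*sin(2*theta)/g = 114^2*sin(2*4°)/9.81 = 184.372 m
apex_dist = R/2 = 184.372/2 = 92.19 m

92.19 m


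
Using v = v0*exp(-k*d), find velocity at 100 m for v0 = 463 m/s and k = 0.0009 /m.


v = v0*exp(-k*d) = 463*exp(-0.0009*100) = 423.2 m/s

423.2 m/s


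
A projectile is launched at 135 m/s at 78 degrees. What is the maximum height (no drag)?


H = (v0*sin(theta))^2 / (2g) = (135*sin(78°))^2 / (2*9.81) = 888.7 m

888.7 m


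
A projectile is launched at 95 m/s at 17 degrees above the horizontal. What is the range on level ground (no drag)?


R = v0^2 * sin(2*theta) / g = 95^2 * sin(2*17°) / 9.81 = 514.4 m

514.4 m


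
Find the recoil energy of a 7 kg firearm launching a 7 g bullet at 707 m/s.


v_r = m_p*v_p/m_gun = 0.007*707/7 = 0.707 m/s, E_r = 0.5*m_gun*v_r^2 = 0.5*7*0.707^2 = 1.749 J

1.749 J


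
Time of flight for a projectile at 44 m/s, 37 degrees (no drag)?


T = 2*v0*sin(theta)/g = 2*44*sin(37°)/9.81 = 5.399 s

5.399 s


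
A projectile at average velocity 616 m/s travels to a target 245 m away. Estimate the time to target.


t = d/v = 245/616 = 0.3977 s

0.3977 s


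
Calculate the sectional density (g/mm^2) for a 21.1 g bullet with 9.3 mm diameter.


SD = m/d^2 = 21.1/9.3^2 = 0.244 g/mm^2

0.244 g/mm^2


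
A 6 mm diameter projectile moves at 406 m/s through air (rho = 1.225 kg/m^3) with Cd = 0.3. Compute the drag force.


A = pi*(d/2)^2 = pi*(6/2000)^2 = 2.82743e-05 m^2
Fd = 0.5*Cd*rho*A*v^2 = 0.5*0.3*1.225*2.82743e-05*406^2 = 0.8564 N

0.8564 N


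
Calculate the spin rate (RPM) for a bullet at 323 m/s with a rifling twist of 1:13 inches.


twist_m = 13*0.0254 = 0.3302 m
spin = v/twist = 323/0.3302 = 978.195 rev/s
RPM = spin*60 = 978.195*60 ≈ 58692 RPM

58692 RPM


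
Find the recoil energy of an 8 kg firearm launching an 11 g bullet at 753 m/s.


v_r = m_p*v_p/m_gun = 0.011*753/8 = 1.03537 m/s, E_r = 0.5*m_gun*v_r^2 = 0.5*8*1.03537^2 = 4.288 J

4.288 J


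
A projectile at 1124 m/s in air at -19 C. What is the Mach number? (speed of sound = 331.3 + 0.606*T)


a = 331.3 + 0.606*(-19) = 319.786 m/s
M = v/a = 1124/319.786 = 3.515

3.515


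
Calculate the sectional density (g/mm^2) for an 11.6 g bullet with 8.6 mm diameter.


SD = m/d^2 = 11.6/8.6^2 = 0.1568 g/mm^2

0.1568 g/mm^2


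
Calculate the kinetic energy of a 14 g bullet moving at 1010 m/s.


E = 0.5*m*v^2 = 0.5*0.014*1010^2 = 7141 J

7141 J


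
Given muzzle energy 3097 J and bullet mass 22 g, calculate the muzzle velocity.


v = sqrt(2*E/m) = sqrt(2*3097/0.022) = 530.6 m/s

530.6 m/s


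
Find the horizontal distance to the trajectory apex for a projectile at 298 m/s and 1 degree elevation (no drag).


R = v0^2*sin(2*theta)/g = 298^2*sin(2*1°)/9.81 = 315.924 m
apex_dist = R/2 = 315.924/2 = 158 m

158 m


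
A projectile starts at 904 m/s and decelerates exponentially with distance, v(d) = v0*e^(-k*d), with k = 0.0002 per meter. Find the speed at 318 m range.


v = v0*exp(-k*d) = 904*exp(-0.0002*318) = 848.3 m/s

848.3 m/s


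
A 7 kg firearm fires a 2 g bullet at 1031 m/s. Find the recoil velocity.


v_recoil = m_p * v_p / m_gun = 0.002 * 1031 / 7 = 0.2946 m/s

0.2946 m/s


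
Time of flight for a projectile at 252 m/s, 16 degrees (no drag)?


T = 2*v0*sin(theta)/g = 2*252*sin(16°)/9.81 = 14.16 s

14.16 s


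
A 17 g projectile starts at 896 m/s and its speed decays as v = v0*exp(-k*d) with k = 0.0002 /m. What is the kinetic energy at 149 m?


v = v0*exp(-k*d) = 896*exp(-0.0002*149) = 869.693 m/s
E = 0.5*m*v^2 = 0.5*0.017*869.693^2 = 6429 J

6429 J


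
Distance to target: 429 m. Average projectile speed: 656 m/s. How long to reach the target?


t = d/v = 429/656 = 0.654 s

0.654 s


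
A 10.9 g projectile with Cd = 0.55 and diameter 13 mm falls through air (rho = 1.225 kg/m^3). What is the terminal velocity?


A = pi*(d/2)^2 = pi*(13/2000)^2 = 1.32732e-04 m^2
vt = sqrt(2mg/(Cd*rho*A)) = sqrt(2*0.0109*9.81/(0.55 * 1.225 * 1.32732e-04)) = 48.9 m/s

48.9 m/s


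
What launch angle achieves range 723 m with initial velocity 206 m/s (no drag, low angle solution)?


sin(2*theta) = R*g/v0^2 = 723*9.81/206^2 = 0.167137, theta = arcsin(0.167137)/2 = 4.811°

4.811 degrees


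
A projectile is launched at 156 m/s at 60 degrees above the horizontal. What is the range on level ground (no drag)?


R = v0^2 * sin(2*theta) / g = 156^2 * sin(2*60°) / 9.81 = 2148 m

2148 m


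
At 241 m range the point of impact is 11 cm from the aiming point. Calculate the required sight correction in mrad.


1 mrad subtends 1 cm per 10 m of range, so adj = error_cm / (dist_m / 10) = 11 / (241/10) = 0.4564 mrad

0.4564 mrad


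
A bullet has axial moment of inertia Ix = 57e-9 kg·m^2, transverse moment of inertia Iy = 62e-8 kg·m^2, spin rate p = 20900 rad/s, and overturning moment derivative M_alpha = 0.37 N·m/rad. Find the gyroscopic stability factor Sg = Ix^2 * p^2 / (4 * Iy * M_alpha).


Sg = Ix^2 * p^2 / (4 * Iy * M_alpha) = (57e-9)^2 * 20900^2 / (4 * 62e-8 * 0.37) = 1.547

1.547


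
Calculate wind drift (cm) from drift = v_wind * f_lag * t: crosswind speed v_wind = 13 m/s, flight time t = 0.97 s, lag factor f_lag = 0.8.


drift = v_wind * lag * t = 13 * 0.8 * 0.97 = 10.088 m ≈ 1009 cm

1009 cm


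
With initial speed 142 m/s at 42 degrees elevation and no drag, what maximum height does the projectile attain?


H = (v0*sin(theta))^2 / (2g) = (142*sin(42°))^2 / (2*9.81) = 460.2 m

460.2 m


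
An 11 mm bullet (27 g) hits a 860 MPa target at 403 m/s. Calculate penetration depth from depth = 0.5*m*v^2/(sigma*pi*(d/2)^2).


A = pi*(d/2)^2 = pi*(11/2)^2 = 95.0332 mm^2
E = 0.5*m*v^2 = 0.5*0.027*403^2 = 2192.52 J
depth = E/(sigma*A) = 2192.52 J / (860 MPa * 95.0332 mm^2) = 2192.52/(860 * 95.0332) m = 0.0268269 m ≈ 26.83 mm

26.83 mm


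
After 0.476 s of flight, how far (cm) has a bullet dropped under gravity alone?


drop = 0.5*g*t^2 = 0.5*9.81*0.476^2 = 1.11136 m ≈ 111.1 cm

111.1 cm


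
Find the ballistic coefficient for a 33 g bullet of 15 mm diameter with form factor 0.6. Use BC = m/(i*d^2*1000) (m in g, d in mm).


BC = m/(i*d^2*1000) = 33/(0.6 * 15^2 * 1000) = 0.0002444

0.0002444


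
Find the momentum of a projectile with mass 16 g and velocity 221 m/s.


p = m*v = 0.016*221 = 3.536 kg·m/s

3.536 kg·m/s


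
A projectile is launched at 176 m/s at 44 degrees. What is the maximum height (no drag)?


H = (v0*sin(theta))^2 / (2g) = (176*sin(44°))^2 / (2*9.81) = 761.8 m

761.8 m


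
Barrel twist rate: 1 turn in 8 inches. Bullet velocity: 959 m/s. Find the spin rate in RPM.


twist_m = 8*0.0254 = 0.2032 m
spin = v/twist = 959/0.2032 = 4719.488 rev/s
RPM = spin*60 = 4719.488*60 ≈ 283169 RPM

283169 RPM


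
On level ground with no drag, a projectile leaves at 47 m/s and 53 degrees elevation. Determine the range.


R = v0^2 * sin(2*theta) / g = 47^2 * sin(2*53°) / 9.81 = 216.5 m

216.5 m


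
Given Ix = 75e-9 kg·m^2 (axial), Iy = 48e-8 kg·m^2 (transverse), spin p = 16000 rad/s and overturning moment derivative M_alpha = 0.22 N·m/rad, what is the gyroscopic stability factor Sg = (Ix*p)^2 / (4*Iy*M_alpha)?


Sg = Ix^2 * p^2 / (4 * Iy * M_alpha) = (75e-9)^2 * 16000^2 / (4 * 48e-8 * 0.22) = 3.409

3.409


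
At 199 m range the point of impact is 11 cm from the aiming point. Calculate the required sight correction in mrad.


1 mrad subtends 1 cm per 10 m of range, so adj = error_cm / (dist_m / 10) = 11 / (199/10) = 0.5528 mrad

0.5528 mrad


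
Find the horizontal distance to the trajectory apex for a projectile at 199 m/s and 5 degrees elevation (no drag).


R = v0^2*sin(2*theta)/g = 199^2*sin(2*5°)/9.81 = 700.983 m
apex_dist = R/2 = 700.983/2 = 350.5 m

350.5 m


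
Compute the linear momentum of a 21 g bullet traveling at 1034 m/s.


p = m*v = 0.021*1034 = 21.71 kg·m/s

21.71 kg·m/s


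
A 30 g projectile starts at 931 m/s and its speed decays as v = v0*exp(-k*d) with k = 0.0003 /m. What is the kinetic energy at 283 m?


v = v0*exp(-k*d) = 931*exp(-0.0003*283) = 855.22 m/s
E = 0.5*m*v^2 = 0.5*0.03*855.22^2 = 10971 J

10971 J


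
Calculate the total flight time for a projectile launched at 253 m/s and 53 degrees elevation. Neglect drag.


T = 2*v0*sin(theta)/g = 2*253*sin(53°)/9.81 = 41.19 s

41.19 s


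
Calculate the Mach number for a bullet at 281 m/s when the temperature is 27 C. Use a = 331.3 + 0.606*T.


a = 331.3 + 0.606*(27) = 347.662 m/s
M = v/a = 281/347.662 = 0.8083

0.8083


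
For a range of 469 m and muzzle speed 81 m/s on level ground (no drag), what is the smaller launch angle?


sin(2*theta) = R*g/v0^2 = 469*9.81/81^2 = 0.701248, theta = arcsin(0.701248)/2 = 22.26°

22.26 degrees


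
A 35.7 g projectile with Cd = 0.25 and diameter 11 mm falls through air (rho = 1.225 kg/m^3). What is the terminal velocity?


A = pi*(d/2)^2 = pi*(11/2000)^2 = 9.50332e-05 m^2
vt = sqrt(2mg/(Cd*rho*A)) = sqrt(2*0.0357*9.81/(0.25 * 1.225 * 9.50332e-05)) = 155.1 m/s

155.1 m/s


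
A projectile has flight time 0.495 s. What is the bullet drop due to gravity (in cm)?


drop = 0.5*g*t^2 = 0.5*9.81*0.495^2 = 1.20185 m ≈ 120.2 cm

120.2 cm


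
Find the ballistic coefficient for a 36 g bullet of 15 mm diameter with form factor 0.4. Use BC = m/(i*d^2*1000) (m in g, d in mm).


BC = m/(i*d^2*1000) = 36/(0.4 * 15^2 * 1000) = 0.0004

0.0004


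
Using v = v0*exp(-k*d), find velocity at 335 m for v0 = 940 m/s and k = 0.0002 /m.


v = v0*exp(-k*d) = 940*exp(-0.0002*335) = 879.1 m/s

879.1 m/s


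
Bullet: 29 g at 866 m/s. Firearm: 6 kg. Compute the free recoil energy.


v_r = m_p*v_p/m_gun = 0.029*866/6 = 4.18567 m/s, E_r = 0.5*m_gun*v_r^2 = 0.5*6*4.18567^2 = 52.56 J

52.56 J


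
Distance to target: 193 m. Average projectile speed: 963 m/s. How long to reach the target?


t = d/v = 193/963 = 0.2004 s

0.2004 s


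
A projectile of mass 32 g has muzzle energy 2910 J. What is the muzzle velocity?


v = sqrt(2*E/m) = sqrt(2*2910/0.032) = 426.5 m/s

426.5 m/s


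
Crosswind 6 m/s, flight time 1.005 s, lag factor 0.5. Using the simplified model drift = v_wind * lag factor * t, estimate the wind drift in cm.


drift = v_wind * lag * t = 6 * 0.5 * 1.005 = 3.015 m ≈ 301.5 cm

301.5 cm


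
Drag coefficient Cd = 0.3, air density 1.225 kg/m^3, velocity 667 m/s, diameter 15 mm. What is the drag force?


A = pi*(d/2)^2 = pi*(15/2000)^2 = 1.76715e-04 m^2
Fd = 0.5*Cd*rho*A*v^2 = 0.5*0.3*1.225*1.76715e-04*667^2 = 14.45 N

14.45 N


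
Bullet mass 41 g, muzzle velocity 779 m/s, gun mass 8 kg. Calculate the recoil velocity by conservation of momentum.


v_recoil = m_p * v_p / m_gun = 0.041 * 779 / 8 = 3.992 m/s

3.992 m/s


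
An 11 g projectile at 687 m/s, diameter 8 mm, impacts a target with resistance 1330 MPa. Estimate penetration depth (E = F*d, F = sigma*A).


A = pi*(d/2)^2 = pi*(8/2)^2 = 50.2655 mm^2
E = 0.5*m*v^2 = 0.5*0.011*687^2 = 2595.83 J
depth = E/(sigma*A) = 2595.83 J / (1330 MPa * 50.2655 mm^2) = 2595.83/(1330 * 50.2655) m = 0.0388289 m ≈ 38.83 mm

38.83 mm


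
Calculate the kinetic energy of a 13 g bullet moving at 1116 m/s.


E = 0.5*m*v^2 = 0.5*0.013*1116^2 = 8095 J

8095 J


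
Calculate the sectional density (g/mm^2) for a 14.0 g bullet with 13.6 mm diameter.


SD = m/d^2 = 14.0/13.6^2 = 0.07569 g/mm^2

0.07569 g/mm^2


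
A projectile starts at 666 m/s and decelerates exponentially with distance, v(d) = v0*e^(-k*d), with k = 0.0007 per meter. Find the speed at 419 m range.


v = v0*exp(-k*d) = 666*exp(-0.0007*419) = 496.7 m/s

496.7 m/s


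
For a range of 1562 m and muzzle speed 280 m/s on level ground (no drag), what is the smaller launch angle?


sin(2*theta) = R*g/v0^2 = 1562*9.81/280^2 = 0.195449, theta = arcsin(0.195449)/2 = 5.635°

5.635 degrees


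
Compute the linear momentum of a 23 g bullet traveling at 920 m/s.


p = m*v = 0.023*920 = 21.16 kg·m/s

21.16 kg·m/s


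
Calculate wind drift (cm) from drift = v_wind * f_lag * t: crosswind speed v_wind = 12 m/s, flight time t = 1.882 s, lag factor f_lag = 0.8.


drift = v_wind * lag * t = 12 * 0.8 * 1.882 = 18.0672 m ≈ 1807 cm

1807 cm


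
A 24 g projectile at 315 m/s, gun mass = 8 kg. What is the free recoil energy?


v_r = m_p*v_p/m_gun = 0.024*315/8 = 0.945 m/s, E_r = 0.5*m_gun*v_r^2 = 0.5*8*0.945^2 = 3.572 J

3.572 J


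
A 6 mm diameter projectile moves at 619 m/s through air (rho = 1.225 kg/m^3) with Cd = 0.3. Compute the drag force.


A = pi*(d/2)^2 = pi*(6/2000)^2 = 2.82743e-05 m^2
Fd = 0.5*Cd*rho*A*v^2 = 0.5*0.3*1.225*2.82743e-05*619^2 = 1.991 N

1.991 N


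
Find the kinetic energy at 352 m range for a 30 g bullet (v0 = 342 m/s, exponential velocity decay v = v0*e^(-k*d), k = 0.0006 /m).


v = v0*exp(-k*d) = 342*exp(-0.0006*352) = 276.887 m/s
E = 0.5*m*v^2 = 0.5*0.03*276.887^2 = 1150 J

1150 J


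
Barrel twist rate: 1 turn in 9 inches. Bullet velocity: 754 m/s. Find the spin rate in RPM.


twist_m = 9*0.0254 = 0.2286 m
spin = v/twist = 754/0.2286 = 3298.338 rev/s
RPM = spin*60 = 3298.338*60 ≈ 197900 RPM

197900 RPM


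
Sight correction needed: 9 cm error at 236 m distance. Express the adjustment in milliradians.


1 mrad subtends 1 cm per 10 m of range, so adj = error_cm / (dist_m / 10) = 9 / (236/10) = 0.3814 mrad

0.3814 mrad


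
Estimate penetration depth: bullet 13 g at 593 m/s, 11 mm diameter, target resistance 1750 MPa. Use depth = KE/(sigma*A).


A = pi*(d/2)^2 = pi*(11/2)^2 = 95.0332 mm^2
E = 0.5*m*v^2 = 0.5*0.013*593^2 = 2285.72 J
depth = E/(sigma*A) = 2285.72 J / (1750 MPa * 95.0332 mm^2) = 2285.72/(1750 * 95.0332) m = 0.0137439 m ≈ 13.74 mm

13.74 mm


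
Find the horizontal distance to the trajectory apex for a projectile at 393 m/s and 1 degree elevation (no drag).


R = v0^2*sin(2*theta)/g = 393^2*sin(2*1°)/9.81 = 549.459 m
apex_dist = R/2 = 549.459/2 = 274.7 m

274.7 m


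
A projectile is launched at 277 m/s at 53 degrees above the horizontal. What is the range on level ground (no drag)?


R = v0^2 * sin(2*theta) / g = 277^2 * sin(2*53°) / 9.81 = 7519 m

7519 m


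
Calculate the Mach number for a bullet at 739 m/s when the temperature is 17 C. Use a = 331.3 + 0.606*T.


a = 331.3 + 0.606*(17) = 341.602 m/s
M = v/a = 739/341.602 = 2.163

2.163


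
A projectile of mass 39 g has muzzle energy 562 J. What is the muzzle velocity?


v = sqrt(2*E/m) = sqrt(2*562/0.039) = 169.8 m/s

169.8 m/s


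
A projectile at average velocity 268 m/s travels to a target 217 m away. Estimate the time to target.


t = d/v = 217/268 = 0.8097 s

0.8097 s


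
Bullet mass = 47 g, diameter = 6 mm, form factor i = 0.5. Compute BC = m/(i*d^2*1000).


BC = m/(i*d^2*1000) = 47/(0.5 * 6^2 * 1000) = 0.002611

0.002611


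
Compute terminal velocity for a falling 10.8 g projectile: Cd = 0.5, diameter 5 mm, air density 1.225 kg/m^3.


A = pi*(d/2)^2 = pi*(5/2000)^2 = 1.96350e-05 m^2
vt = sqrt(2mg/(Cd*rho*A)) = sqrt(2*0.0108*9.81/(0.5 * 1.225 * 1.96350e-05)) = 132.7 m/s

132.7 m/s


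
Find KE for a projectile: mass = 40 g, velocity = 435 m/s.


E = 0.5*m*v^2 = 0.5*0.04*435^2 = 3784 J

3784 J


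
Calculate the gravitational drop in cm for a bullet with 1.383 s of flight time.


drop = 0.5*g*t^2 = 0.5*9.81*1.383^2 = 9.38174 m ≈ 938.2 cm

938.2 cm


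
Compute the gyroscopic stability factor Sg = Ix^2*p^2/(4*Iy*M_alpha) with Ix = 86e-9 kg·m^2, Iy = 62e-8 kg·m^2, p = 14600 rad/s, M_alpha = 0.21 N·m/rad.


Sg = Ix^2 * p^2 / (4 * Iy * M_alpha) = (86e-9)^2 * 14600^2 / (4 * 62e-8 * 0.21) = 3.027

3.027


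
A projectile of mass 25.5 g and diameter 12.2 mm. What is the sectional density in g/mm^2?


SD = m/d^2 = 25.5/12.2^2 = 0.1713 g/mm^2

0.1713 g/mm^2


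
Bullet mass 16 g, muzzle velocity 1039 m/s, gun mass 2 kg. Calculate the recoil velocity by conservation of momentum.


v_recoil = m_p * v_p / m_gun = 0.016 * 1039 / 2 = 8.312 m/s

8.312 m/s


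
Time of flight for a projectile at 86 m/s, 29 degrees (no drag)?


T = 2*v0*sin(theta)/g = 2*86*sin(29°)/9.81 = 8.5 s

8.5 s


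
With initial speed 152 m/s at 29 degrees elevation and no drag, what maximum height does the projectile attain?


H = (v0*sin(theta))^2 / (2g) = (152*sin(29°))^2 / (2*9.81) = 276.8 m

276.8 m


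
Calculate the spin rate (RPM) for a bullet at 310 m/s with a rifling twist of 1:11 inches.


twist_m = 11*0.0254 = 0.2794 m
spin = v/twist = 310/0.2794 = 1109.52 rev/s
RPM = spin*60 = 1109.52*60 ≈ 66571 RPM

66571 RPM


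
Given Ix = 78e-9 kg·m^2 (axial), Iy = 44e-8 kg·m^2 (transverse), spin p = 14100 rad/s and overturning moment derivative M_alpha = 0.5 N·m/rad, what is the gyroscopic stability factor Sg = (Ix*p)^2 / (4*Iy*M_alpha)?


Sg = Ix^2 * p^2 / (4 * Iy * M_alpha) = (78e-9)^2 * 14100^2 / (4 * 44e-8 * 0.5) = 1.375

1.375


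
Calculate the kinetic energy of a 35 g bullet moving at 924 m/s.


E = 0.5*m*v^2 = 0.5*0.035*924^2 = 14941 J

14941 J


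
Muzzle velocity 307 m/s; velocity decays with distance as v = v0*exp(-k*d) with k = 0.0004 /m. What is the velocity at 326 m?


v = v0*exp(-k*d) = 307*exp(-0.0004*326) = 269.5 m/s

269.5 m/s


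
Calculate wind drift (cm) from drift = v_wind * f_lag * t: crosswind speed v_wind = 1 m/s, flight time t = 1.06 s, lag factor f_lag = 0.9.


drift = v_wind * lag * t = 1 * 0.9 * 1.06 = 0.954 m ≈ 95.4 cm

95.4 cm


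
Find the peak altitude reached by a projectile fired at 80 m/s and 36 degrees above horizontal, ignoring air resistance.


H = (v0*sin(theta))^2 / (2g) = (80*sin(36°))^2 / (2*9.81) = 112.7 m

112.7 m


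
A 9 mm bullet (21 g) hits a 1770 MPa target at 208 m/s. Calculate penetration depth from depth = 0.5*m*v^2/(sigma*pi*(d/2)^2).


A = pi*(d/2)^2 = pi*(9/2)^2 = 63.6173 mm^2
E = 0.5*m*v^2 = 0.5*0.021*208^2 = 454.272 J
depth = E/(sigma*A) = 454.272 J / (1770 MPa * 63.6173 mm^2) = 454.272/(1770 * 63.6173) m = 0.0040343 m ≈ 4.034 mm

4.034 mm


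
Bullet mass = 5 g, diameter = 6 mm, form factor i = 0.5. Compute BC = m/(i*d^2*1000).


BC = m/(i*d^2*1000) = 5/(0.5 * 6^2 * 1000) = 0.0002778

0.0002778


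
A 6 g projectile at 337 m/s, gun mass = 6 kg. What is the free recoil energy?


v_r = m_p*v_p/m_gun = 0.006*337/6 = 0.337 m/s, E_r = 0.5*m_gun*v_r^2 = 0.5*6*0.337^2 = 0.3407 J

0.3407 J


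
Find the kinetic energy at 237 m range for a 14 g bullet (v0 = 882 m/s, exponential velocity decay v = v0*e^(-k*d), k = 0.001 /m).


v = v0*exp(-k*d) = 882*exp(-0.001*237) = 695.89 m/s
E = 0.5*m*v^2 = 0.5*0.014*695.89^2 = 3390 J

3390 J


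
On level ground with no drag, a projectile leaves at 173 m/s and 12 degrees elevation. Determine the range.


R = v0^2 * sin(2*theta) / g = 173^2 * sin(2*12°) / 9.81 = 1241 m

1241 m


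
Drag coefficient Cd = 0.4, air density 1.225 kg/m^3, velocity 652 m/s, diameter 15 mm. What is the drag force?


A = pi*(d/2)^2 = pi*(15/2000)^2 = 1.76715e-04 m^2
Fd = 0.5*Cd*rho*A*v^2 = 0.5*0.4*1.225*1.76715e-04*652^2 = 18.4 N

18.4 N


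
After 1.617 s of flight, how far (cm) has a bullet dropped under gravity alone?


drop = 0.5*g*t^2 = 0.5*9.81*1.617^2 = 12.825 m ≈ 1283 cm

1283 cm


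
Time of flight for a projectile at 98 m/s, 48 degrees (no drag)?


T = 2*v0*sin(theta)/g = 2*98*sin(48°)/9.81 = 14.85 s

14.85 s


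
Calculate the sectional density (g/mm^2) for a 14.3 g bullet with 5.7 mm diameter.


SD = m/d^2 = 14.3/5.7^2 = 0.4401 g/mm^2

0.4401 g/mm^2


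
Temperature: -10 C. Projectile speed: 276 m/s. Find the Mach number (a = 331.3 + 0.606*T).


a = 331.3 + 0.606*(-10) = 325.24 m/s
M = v/a = 276/325.24 = 0.8486

0.8486


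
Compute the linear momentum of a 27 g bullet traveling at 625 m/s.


p = m*v = 0.027*625 = 16.88 kg·m/s

16.88 kg·m/s


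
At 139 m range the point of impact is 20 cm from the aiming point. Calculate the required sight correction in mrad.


1 mrad subtends 1 cm per 10 m of range, so adj = error_cm / (dist_m / 10) = 20 / (139/10) = 1.439 mrad

1.439 mrad


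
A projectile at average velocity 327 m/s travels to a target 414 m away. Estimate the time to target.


t = d/v = 414/327 = 1.266 s

1.266 s


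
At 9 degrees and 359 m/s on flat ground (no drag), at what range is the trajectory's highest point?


R = v0^2*sin(2*theta)/g = 359^2*sin(2*9°)/9.81 = 4059.78 m
apex_dist = R/2 = 4059.78/2 = 2030 m

2030 m


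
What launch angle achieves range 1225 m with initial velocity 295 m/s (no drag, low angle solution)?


sin(2*theta) = R*g/v0^2 = 1225*9.81/295^2 = 0.13809, theta = arcsin(0.13809)/2 = 3.969°

3.969 degrees


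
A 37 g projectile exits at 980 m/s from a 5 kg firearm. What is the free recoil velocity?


v_recoil = m_p * v_p / m_gun = 0.037 * 980 / 5 = 7.252 m/s

7.252 m/s


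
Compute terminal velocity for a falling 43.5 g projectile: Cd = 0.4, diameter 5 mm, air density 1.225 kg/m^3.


A = pi*(d/2)^2 = pi*(5/2000)^2 = 1.96350e-05 m^2
vt = sqrt(2mg/(Cd*rho*A)) = sqrt(2*0.0435*9.81/(0.4 * 1.225 * 1.96350e-05)) = 297.8 m/s

297.8 m/s


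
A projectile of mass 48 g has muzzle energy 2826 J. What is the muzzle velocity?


v = sqrt(2*E/m) = sqrt(2*2826/0.048) = 343.1 m/s

343.1 m/s


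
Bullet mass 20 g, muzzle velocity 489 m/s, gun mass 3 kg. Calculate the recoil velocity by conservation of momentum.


v_recoil = m_p * v_p / m_gun = 0.02 * 489 / 3 = 3.26 m/s

3.26 m/s


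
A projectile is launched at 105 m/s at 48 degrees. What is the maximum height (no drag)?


H = (v0*sin(theta))^2 / (2g) = (105*sin(48°))^2 / (2*9.81) = 310.3 m

310.3 m


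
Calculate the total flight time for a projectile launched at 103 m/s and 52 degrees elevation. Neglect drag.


T = 2*v0*sin(theta)/g = 2*103*sin(52°)/9.81 = 16.55 s

16.55 s


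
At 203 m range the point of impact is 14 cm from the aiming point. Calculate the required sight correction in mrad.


1 mrad subtends 1 cm per 10 m of range, so adj = error_cm / (dist_m / 10) = 14 / (203/10) = 0.6897 mrad

0.6897 mrad


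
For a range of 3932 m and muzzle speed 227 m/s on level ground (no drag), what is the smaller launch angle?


sin(2*theta) = R*g/v0^2 = 3932*9.81/227^2 = 0.748567, theta = arcsin(0.748567)/2 = 24.23°

24.23 degrees


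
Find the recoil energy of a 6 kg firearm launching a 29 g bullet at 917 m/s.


v_r = m_p*v_p/m_gun = 0.029*917/6 = 4.43217 m/s, E_r = 0.5*m_gun*v_r^2 = 0.5*6*4.43217^2 = 58.93 J

58.93 J


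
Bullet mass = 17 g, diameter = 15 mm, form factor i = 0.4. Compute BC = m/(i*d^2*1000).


BC = m/(i*d^2*1000) = 17/(0.4 * 15^2 * 1000) = 0.0001889

0.0001889


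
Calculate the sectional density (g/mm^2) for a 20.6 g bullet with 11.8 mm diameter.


SD = m/d^2 = 20.6/11.8^2 = 0.1479 g/mm^2

0.1479 g/mm^2


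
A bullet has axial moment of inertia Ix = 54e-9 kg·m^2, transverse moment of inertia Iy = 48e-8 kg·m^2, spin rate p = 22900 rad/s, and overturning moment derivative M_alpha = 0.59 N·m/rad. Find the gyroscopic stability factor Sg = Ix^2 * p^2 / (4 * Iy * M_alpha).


Sg = Ix^2 * p^2 / (4 * Iy * M_alpha) = (54e-9)^2 * 22900^2 / (4 * 48e-8 * 0.59) = 1.35

1.35


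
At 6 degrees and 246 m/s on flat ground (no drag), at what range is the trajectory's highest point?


R = v0^2*sin(2*theta)/g = 246^2*sin(2*6°)/9.81 = 1282.57 m
apex_dist = R/2 = 1282.57/2 = 641.3 m

641.3 m


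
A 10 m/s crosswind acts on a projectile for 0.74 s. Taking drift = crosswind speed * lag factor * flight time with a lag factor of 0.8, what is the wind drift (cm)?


drift = v_wind * lag * t = 10 * 0.8 * 0.74 = 5.92 m ≈ 592 cm

592 cm


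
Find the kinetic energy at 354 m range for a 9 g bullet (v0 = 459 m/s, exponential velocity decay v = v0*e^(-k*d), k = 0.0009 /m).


v = v0*exp(-k*d) = 459*exp(-0.0009*354) = 333.769 m/s
E = 0.5*m*v^2 = 0.5*0.009*333.769^2 = 501.3 J

501.3 J


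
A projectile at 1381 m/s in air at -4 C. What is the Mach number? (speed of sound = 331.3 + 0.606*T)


a = 331.3 + 0.606*(-4) = 328.876 m/s
M = v/a = 1381/328.876 = 4.199

4.199


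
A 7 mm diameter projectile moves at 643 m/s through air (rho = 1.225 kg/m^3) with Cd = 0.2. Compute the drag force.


A = pi*(d/2)^2 = pi*(7/2000)^2 = 3.84845e-05 m^2
Fd = 0.5*Cd*rho*A*v^2 = 0.5*0.2*1.225*3.84845e-05*643^2 = 1.949 N

1.949 N


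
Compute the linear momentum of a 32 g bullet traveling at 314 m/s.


p = m*v = 0.032*314 = 10.05 kg·m/s

10.05 kg·m/s


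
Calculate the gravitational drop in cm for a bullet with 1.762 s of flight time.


drop = 0.5*g*t^2 = 0.5*9.81*1.762^2 = 15.2283 m ≈ 1523 cm

1523 cm


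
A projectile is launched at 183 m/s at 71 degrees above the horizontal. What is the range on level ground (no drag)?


R = v0^2 * sin(2*theta) / g = 183^2 * sin(2*71°) / 9.81 = 2102 m

2102 m


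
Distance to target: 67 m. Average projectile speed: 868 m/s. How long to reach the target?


t = d/v = 67/868 = 0.07719 s

0.07719 s


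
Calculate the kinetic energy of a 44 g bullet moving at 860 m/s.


E = 0.5*m*v^2 = 0.5*0.044*860^2 = 16271 J

16271 J


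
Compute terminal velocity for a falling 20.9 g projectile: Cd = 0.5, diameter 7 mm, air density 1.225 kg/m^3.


A = pi*(d/2)^2 = pi*(7/2000)^2 = 3.84845e-05 m^2
vt = sqrt(2mg/(Cd*rho*A)) = sqrt(2*0.0209*9.81/(0.5 * 1.225 * 3.84845e-05)) = 131.9 m/s

131.9 m/s


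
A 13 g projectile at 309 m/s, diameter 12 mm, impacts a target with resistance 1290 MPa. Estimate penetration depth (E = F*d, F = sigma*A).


A = pi*(d/2)^2 = pi*(12/2)^2 = 113.097 mm^2
E = 0.5*m*v^2 = 0.5*0.013*309^2 = 620.626 J
depth = E/(sigma*A) = 620.626 J / (1290 MPa * 113.097 mm^2) = 620.626/(1290 * 113.097) m = 0.00425391 m ≈ 4.254 mm

4.254 mm


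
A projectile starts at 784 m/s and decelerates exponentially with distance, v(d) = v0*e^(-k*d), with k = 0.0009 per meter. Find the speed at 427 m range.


v = v0*exp(-k*d) = 784*exp(-0.0009*427) = 533.8 m/s

533.8 m/s
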